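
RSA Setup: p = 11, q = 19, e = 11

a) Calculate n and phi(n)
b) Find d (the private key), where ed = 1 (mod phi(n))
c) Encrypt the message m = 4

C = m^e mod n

Step 1: n = 11 * 19 = 209.
Step 2: phi(n) = (11-1)(19-1) = 10 * 18 = 180.
Step 3: Find d = 11^(-1) mod 180 = 131.
  Verify: 11 * 131 = 1441 = 1 (mod 180).
Step 4: C = 4^11 mod 209 = 92.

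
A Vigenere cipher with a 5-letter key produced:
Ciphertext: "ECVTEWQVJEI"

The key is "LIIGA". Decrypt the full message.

Step 1: Key 'LIIGA' has length 5. Extended key: LIIGALIIGAL
Step 2: Decrypt each position:
  E(4) - L(11) = 19 = T
  C(2) - I(8) = 20 = U
  V(21) - I(8) = 13 = N
  T(19) - G(6) = 13 = N
  E(4) - A(0) = 4 = E
  W(22) - L(11) = 11 = L
  Q(16) - I(8) = 8 = I
  V(21) - I(8) = 13 = N
  J(9) - G(6) = 3 = D
  E(4) - A(0) = 4 = E
  I(8) - L(11) = 23 = X
Plaintext: TUNNELINDEX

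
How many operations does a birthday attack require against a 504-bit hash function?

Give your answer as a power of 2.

Step 1: The birthday paradox gives collision probability ~50% after sqrt(2^n) = 2^(n/2) hashes.
Step 2: For 504-bit output: 2^(504/2) = 2^252.
Step 3: Approximately 2^252 hash computations needed.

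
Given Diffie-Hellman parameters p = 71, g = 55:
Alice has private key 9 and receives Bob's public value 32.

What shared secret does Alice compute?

Step 1: s = B^a mod p = 32^9 mod 71.
  32^1 mod 71 = 32
  32^2 mod 71 = (32 * 32) mod 71 = 30
  32^3 mod 71 = (30 * 32) mod 71 = 37
  32^4 mod 71 = (37 * 32) mod 71 = 48
  32^5 mod 71 = (48 * 32) mod 71 = 45
  32^6 mod 71 = (45 * 32) mod 71 = 20
  32^7 mod 71 = (20 * 32) mod 71 = 1
  32^8 mod 71 = (1 * 32) mod 71 = 32
  32^9 mod 71 = (32 * 32) mod 71 = 30
Result: shared secret = 30.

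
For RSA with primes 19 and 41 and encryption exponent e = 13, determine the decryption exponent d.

Step 1: n = 19 * 41 = 779.
Step 2: phi(n) = 18 * 40 = 720.
Step 3: Find d such that 13 * d = 1 (mod 720).
Step 4: d = 13^(-1) mod 720 = 277.
Verification: 13 * 277 = 3601 = 5 * 720 + 1.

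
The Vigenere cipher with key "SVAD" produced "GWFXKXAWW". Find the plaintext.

Step 1: Extend key: SVADSVADS
Step 2: Decrypt each letter (c - k) mod 26:
  G(6) - S(18) = (6-18) mod 26 = 14 = O
  W(22) - V(21) = (22-21) mod 26 = 1 = B
  F(5) - A(0) = (5-0) mod 26 = 5 = F
  X(23) - D(3) = (23-3) mod 26 = 20 = U
  K(10) - S(18) = (10-18) mod 26 = 18 = S
  X(23) - V(21) = (23-21) mod 26 = 2 = C
  A(0) - A(0) = (0-0) mod 26 = 0 = A
  W(22) - D(3) = (22-3) mod 26 = 19 = T
  W(22) - S(18) = (22-18) mod 26 = 4 = E
Plaintext: OBFUSCATE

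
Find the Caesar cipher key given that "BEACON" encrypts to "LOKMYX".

Step 1: Compare first letters: B (position 1) -> L (position 11).
Step 2: Shift = (11 - 1) mod 26 = 10.
The shift value is 10.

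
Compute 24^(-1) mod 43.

Step 1: We need x such that 24 * x = 1 (mod 43).
Step 2: Using the extended Euclidean algorithm or trial:
  24 * 9 = 216 = 5 * 43 + 1.
Step 3: Since 216 mod 43 = 1, the inverse is x = 9.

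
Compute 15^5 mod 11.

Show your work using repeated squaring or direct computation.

Step 1: Compute 15^5 mod 11 step by step, reducing modulo 11 at each step.
  15^1 mod 11 = 4
  15^2 mod 11 = (4 * 15) mod 11 = 5
  15^3 mod 11 = (5 * 15) mod 11 = 9
  15^4 mod 11 = (9 * 15) mod 11 = 3
  15^5 mod 11 = (3 * 15) mod 11 = 1
Step 2: Result = 1.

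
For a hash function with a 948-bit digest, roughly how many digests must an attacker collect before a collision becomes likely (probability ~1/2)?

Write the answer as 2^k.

Step 1: The birthday paradox gives collision probability ~50% after sqrt(2^n) = 2^(n/2) hashes.
Step 2: For 948-bit output: 2^(948/2) = 2^474.
Step 3: Approximately 2^474 hash computations needed.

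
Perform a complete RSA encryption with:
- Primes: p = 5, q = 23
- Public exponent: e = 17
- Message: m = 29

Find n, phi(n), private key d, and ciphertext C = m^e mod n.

Step 1: n = 5 * 23 = 115.
Step 2: phi(n) = (5-1)(23-1) = 4 * 22 = 88.
Step 3: Find d = 17^(-1) mod 88 = 57.
  Verify: 17 * 57 = 969 = 1 (mod 88).
Step 4: C = 29^17 mod 115 = 104.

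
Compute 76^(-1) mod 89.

Step 1: We need x such that 76 * x = 1 (mod 89).
Step 2: Using the extended Euclidean algorithm or trial:
  76 * 41 = 3116 = 35 * 89 + 1.
Step 3: Since 3116 mod 89 = 1, the inverse is x = 41.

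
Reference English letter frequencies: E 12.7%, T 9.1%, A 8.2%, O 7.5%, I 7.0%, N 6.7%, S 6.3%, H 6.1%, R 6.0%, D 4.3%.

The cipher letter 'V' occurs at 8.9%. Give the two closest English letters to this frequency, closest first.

Step 1: Observed frequency of 'V' is 8.9%.
Step 2: Compute distances to each reference frequency and sort:
  T (9.1%): difference = 0.2% <-- BEST
  A (8.2%): difference = 0.7% <-- RUNNER-UP
  O (7.5%): difference = 1.4%
  I (7.0%): difference = 1.9%
  N (6.7%): difference = 2.2%
Step 3: Most likely is 'T' (9.1%, diff 0.2%); second most likely is 'A' (8.2%, diff 0.7%).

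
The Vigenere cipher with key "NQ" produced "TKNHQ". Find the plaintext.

Step 1: Extend key: NQNQN
Step 2: Decrypt each letter (c - k) mod 26:
  T(19) - N(13) = (19-13) mod 26 = 6 = G
  K(10) - Q(16) = (10-16) mod 26 = 20 = U
  N(13) - N(13) = (13-13) mod 26 = 0 = A
  H(7) - Q(16) = (7-16) mod 26 = 17 = R
  Q(16) - N(13) = (16-13) mod 26 = 3 = D
Plaintext: GUARD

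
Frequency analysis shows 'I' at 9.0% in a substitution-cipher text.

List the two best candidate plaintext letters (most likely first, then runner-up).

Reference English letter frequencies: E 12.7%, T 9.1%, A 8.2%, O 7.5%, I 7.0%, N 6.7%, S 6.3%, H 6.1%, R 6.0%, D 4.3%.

Step 1: Observed frequency of 'I' is 9.0%.
Step 2: Compute distances to each reference frequency and sort:
  T (9.1%): difference = 0.1% <-- BEST
  A (8.2%): difference = 0.8% <-- RUNNER-UP
  O (7.5%): difference = 1.5%
  I (7.0%): difference = 2.0%
  N (6.7%): difference = 2.3%
Step 3: Most likely is 'T' (9.1%, diff 0.1%); second most likely is 'A' (8.2%, diff 0.8%).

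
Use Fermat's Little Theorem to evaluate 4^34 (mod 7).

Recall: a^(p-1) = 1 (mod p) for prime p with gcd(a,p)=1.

Step 1: Since 7 is prime, by Fermat's Little Theorem: 4^6 = 1 (mod 7).
Step 2: Reduce exponent: 34 mod 6 = 4.
Step 3: So 4^34 = 4^4 (mod 7).
Step 4: 4^4 mod 7 = 4.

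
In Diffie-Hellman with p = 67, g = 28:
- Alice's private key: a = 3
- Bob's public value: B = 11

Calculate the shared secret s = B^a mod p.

Step 1: s = B^a mod p = 11^3 mod 67.
  11^1 mod 67 = 11
  11^2 mod 67 = (11 * 11) mod 67 = 54
  11^3 mod 67 = (54 * 11) mod 67 = 58
Result: shared secret = 58.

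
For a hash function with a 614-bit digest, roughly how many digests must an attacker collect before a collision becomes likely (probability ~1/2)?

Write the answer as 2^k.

Step 1: The birthday paradox gives collision probability ~50% after sqrt(2^n) = 2^(n/2) hashes.
Step 2: For 614-bit output: 2^(614/2) = 2^307.
Step 3: Approximately 2^307 hash computations needed.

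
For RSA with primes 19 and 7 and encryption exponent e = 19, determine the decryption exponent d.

Step 1: n = 19 * 7 = 133.
Step 2: phi(n) = 18 * 6 = 108.
Step 3: Find d such that 19 * d = 1 (mod 108).
Step 4: d = 19^(-1) mod 108 = 91.
Verification: 19 * 91 = 1729 = 16 * 108 + 1.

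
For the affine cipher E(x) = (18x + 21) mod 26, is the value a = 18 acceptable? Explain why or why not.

Step 1: Compute gcd(18, 26).
Step 2: gcd(18, 26) = 2.
Since gcd = 2 != 1, 18 shares a common factor with 26, so it cannot be used.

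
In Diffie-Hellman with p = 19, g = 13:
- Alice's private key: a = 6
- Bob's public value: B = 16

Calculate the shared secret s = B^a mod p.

Step 1: s = B^a mod p = 16^6 mod 19.
  16^1 mod 19 = 16
  16^2 mod 19 = (16 * 16) mod 19 = 9
  16^3 mod 19 = (9 * 16) mod 19 = 11
  16^4 mod 19 = (11 * 16) mod 19 = 5
  16^5 mod 19 = (5 * 16) mod 19 = 4
  16^6 mod 19 = (4 * 16) mod 19 = 7
Result: shared secret = 7.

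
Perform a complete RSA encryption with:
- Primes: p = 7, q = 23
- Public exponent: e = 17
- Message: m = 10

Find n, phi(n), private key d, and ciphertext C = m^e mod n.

Step 1: n = 7 * 23 = 161.
Step 2: phi(n) = (7-1)(23-1) = 6 * 22 = 132.
Step 3: Find d = 17^(-1) mod 132 = 101.
  Verify: 17 * 101 = 1717 = 1 (mod 132).
Step 4: C = 10^17 mod 161 = 40.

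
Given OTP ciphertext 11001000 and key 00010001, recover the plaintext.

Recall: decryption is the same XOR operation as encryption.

Step 1: XOR ciphertext with key:
  Ciphertext: 11001000
  Key:        00010001
  XOR:        11011001
Step 2: Plaintext = 11011001 = 217 in decimal.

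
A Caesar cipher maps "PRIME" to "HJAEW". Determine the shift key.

Step 1: Compare first letters: P (position 15) -> H (position 7).
Step 2: Shift = (7 - 15) mod 26 = 18.
The shift value is 18.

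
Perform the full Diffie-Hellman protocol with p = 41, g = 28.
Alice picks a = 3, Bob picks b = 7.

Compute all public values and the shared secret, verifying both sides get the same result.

Step 1: A = g^a mod p = 28^3 mod 41 = 17.
Step 2: B = g^b mod p = 28^7 mod 41 = 15.
Step 3: Alice computes s = B^a mod p = 15^3 mod 41 = 13.
Step 4: Bob computes s = A^b mod p = 17^7 mod 41 = 13.
Both sides agree: shared secret = 13.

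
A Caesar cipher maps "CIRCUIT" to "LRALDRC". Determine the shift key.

Step 1: Compare first letters: C (position 2) -> L (position 11).
Step 2: Shift = (11 - 2) mod 26 = 9.
The shift value is 9.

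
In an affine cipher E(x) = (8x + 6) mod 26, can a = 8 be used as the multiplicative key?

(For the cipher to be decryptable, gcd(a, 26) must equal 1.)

Step 1: Compute gcd(8, 26).
Step 2: gcd(8, 26) = 2.
Since gcd = 2 != 1, 8 shares a common factor with 26, so it cannot be used.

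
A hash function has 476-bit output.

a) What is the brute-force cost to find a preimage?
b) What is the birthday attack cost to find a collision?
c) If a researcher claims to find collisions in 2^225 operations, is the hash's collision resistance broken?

Step 1: Preimage resistance requires brute-force of 2^476 operations.
Step 2: Collision resistance (birthday bound) = 2^(476/2) = 2^238.
Step 3: The claimed attack costs 2^225 operations.
Step 4: Since 2^225 < 2^238, the claimed attack beats the generic birthday bound, so collision resistance is broken.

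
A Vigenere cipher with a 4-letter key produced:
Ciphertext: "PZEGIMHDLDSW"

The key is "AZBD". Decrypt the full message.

Step 1: Key 'AZBD' has length 4. Extended key: AZBDAZBDAZBD
Step 2: Decrypt each position:
  P(15) - A(0) = 15 = P
  Z(25) - Z(25) = 0 = A
  E(4) - B(1) = 3 = D
  G(6) - D(3) = 3 = D
  I(8) - A(0) = 8 = I
  M(12) - Z(25) = 13 = N
  H(7) - B(1) = 6 = G
  D(3) - D(3) = 0 = A
  L(11) - A(0) = 11 = L
  D(3) - Z(25) = 4 = E
  S(18) - B(1) = 17 = R
  W(22) - D(3) = 19 = T
Plaintext: PADDINGALERT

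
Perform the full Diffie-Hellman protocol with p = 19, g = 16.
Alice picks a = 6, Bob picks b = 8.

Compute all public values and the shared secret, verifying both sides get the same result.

Step 1: A = g^a mod p = 16^6 mod 19 = 7.
Step 2: B = g^b mod p = 16^8 mod 19 = 6.
Step 3: Alice computes s = B^a mod p = 6^6 mod 19 = 11.
Step 4: Bob computes s = A^b mod p = 7^8 mod 19 = 11.
Both sides agree: shared secret = 11.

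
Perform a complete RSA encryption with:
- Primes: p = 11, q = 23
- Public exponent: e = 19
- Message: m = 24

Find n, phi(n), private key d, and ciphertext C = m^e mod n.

Step 1: n = 11 * 23 = 253.
Step 2: phi(n) = (11-1)(23-1) = 10 * 22 = 220.
Step 3: Find d = 19^(-1) mod 220 = 139.
  Verify: 19 * 139 = 2641 = 1 (mod 220).
Step 4: C = 24^19 mod 253 = 116.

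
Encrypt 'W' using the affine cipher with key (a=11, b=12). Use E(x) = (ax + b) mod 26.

Step 1: Convert 'W' to number: x = 22.
Step 2: E(22) = (11 * 22 + 12) mod 26 = 254 mod 26 = 20.
Step 3: Convert 20 back to letter: U.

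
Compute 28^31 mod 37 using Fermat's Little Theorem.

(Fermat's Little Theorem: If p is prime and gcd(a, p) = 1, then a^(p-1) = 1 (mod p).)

Step 1: Since 37 is prime, by Fermat's Little Theorem: 28^36 = 1 (mod 37).
Step 2: Reduce exponent: 31 mod 36 = 31.
Step 3: So 28^31 = 28^31 (mod 37).
Step 4: 28^31 mod 37 = 25.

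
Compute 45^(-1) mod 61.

Step 1: We need x such that 45 * x = 1 (mod 61).
Step 2: Using the extended Euclidean algorithm or trial:
  45 * 19 = 855 = 14 * 61 + 1.
Step 3: Since 855 mod 61 = 1, the inverse is x = 19.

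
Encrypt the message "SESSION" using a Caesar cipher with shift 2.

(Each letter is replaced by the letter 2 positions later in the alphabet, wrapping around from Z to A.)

Step 1: For each letter, shift forward by 2 positions (mod 26).
  S (position 18) -> position (18+2) mod 26 = 20 -> U
  E (position 4) -> position (4+2) mod 26 = 6 -> G
  S (position 18) -> position (18+2) mod 26 = 20 -> U
  S (position 18) -> position (18+2) mod 26 = 20 -> U
  I (position 8) -> position (8+2) mod 26 = 10 -> K
  O (position 14) -> position (14+2) mod 26 = 16 -> Q
  N (position 13) -> position (13+2) mod 26 = 15 -> P
Result: UGUUKQP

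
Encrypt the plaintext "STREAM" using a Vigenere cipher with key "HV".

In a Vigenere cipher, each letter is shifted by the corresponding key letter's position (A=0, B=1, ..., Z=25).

Step 1: Repeat key to match plaintext length:
  Plaintext: STREAM
  Key:       HVHVHV
Step 2: Encrypt each letter:
  S(18) + H(7) = (18+7) mod 26 = 25 = Z
  T(19) + V(21) = (19+21) mod 26 = 14 = O
  R(17) + H(7) = (17+7) mod 26 = 24 = Y
  E(4) + V(21) = (4+21) mod 26 = 25 = Z
  A(0) + H(7) = (0+7) mod 26 = 7 = H
  M(12) + V(21) = (12+21) mod 26 = 7 = H
Ciphertext: ZOYZHH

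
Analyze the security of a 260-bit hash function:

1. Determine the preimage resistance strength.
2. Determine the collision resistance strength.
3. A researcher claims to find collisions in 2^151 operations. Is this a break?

Step 1: Preimage resistance requires brute-force of 2^260 operations.
Step 2: Collision resistance (birthday bound) = 2^(260/2) = 2^130.
Step 3: The claimed attack costs 2^151 operations.
Step 4: Since 2^151 >= 2^130, the claimed attack is no faster than the generic birthday attack, so this does not break collision resistance.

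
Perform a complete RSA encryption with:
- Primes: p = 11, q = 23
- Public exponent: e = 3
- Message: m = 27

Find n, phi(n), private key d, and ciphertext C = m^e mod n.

Step 1: n = 11 * 23 = 253.
Step 2: phi(n) = (11-1)(23-1) = 10 * 22 = 220.
Step 3: Find d = 3^(-1) mod 220 = 147.
  Verify: 3 * 147 = 441 = 1 (mod 220).
Step 4: C = 27^3 mod 253 = 202.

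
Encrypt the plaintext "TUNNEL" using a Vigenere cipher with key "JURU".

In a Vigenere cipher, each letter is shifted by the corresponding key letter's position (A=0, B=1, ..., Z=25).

Step 1: Repeat key to match plaintext length:
  Plaintext: TUNNEL
  Key:       JURUJU
Step 2: Encrypt each letter:
  T(19) + J(9) = (19+9) mod 26 = 2 = C
  U(20) + U(20) = (20+20) mod 26 = 14 = O
  N(13) + R(17) = (13+17) mod 26 = 4 = E
  N(13) + U(20) = (13+20) mod 26 = 7 = H
  E(4) + J(9) = (4+9) mod 26 = 13 = N
  L(11) + U(20) = (11+20) mod 26 = 5 = F
Ciphertext: COEHNF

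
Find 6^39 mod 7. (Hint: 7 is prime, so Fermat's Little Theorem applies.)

Step 1: Since 7 is prime, by Fermat's Little Theorem: 6^6 = 1 (mod 7).
Step 2: Reduce exponent: 39 mod 6 = 3.
Step 3: So 6^39 = 6^3 (mod 7).
Step 4: 6^3 mod 7 = 6.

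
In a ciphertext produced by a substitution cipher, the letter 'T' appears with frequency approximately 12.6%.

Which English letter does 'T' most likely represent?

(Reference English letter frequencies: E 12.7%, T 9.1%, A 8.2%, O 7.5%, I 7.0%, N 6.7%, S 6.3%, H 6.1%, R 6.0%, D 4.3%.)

Step 1: The observed frequency is 12.6%.
Step 2: Compare with English frequencies:
  E: 12.7% (difference: 0.1%) <-- closest
  T: 9.1% (difference: 3.5%)
  A: 8.2% (difference: 4.4%)
  O: 7.5% (difference: 5.1%)
  I: 7.0% (difference: 5.6%)
  N: 6.7% (difference: 5.9%)
  S: 6.3% (difference: 6.3%)
  H: 6.1% (difference: 6.5%)
  R: 6.0% (difference: 6.6%)
  D: 4.3% (difference: 8.3%)
Step 3: 'T' most likely represents 'E' (frequency 12.7%).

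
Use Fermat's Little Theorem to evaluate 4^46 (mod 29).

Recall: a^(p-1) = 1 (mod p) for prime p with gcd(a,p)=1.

Step 1: Since 29 is prime, by Fermat's Little Theorem: 4^28 = 1 (mod 29).
Step 2: Reduce exponent: 46 mod 28 = 18.
Step 3: So 4^46 = 4^18 (mod 29).
Step 4: 4^18 mod 29 = 24.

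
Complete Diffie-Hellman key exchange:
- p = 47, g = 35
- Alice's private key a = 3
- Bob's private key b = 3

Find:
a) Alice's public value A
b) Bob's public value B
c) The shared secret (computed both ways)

Step 1: A = g^a mod p = 35^3 mod 47 = 11.
Step 2: B = g^b mod p = 35^3 mod 47 = 11.
Step 3: Alice computes s = B^a mod p = 11^3 mod 47 = 15.
Step 4: Bob computes s = A^b mod p = 11^3 mod 47 = 15.
Both sides agree: shared secret = 15.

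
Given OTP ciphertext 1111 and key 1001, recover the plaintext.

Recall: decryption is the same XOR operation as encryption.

Step 1: XOR ciphertext with key:
  Ciphertext: 1111
  Key:        1001
  XOR:        0110
Step 2: Plaintext = 0110 = 6 in decimal.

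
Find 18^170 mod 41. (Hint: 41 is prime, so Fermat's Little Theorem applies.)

Step 1: Since 41 is prime, by Fermat's Little Theorem: 18^40 = 1 (mod 41).
Step 2: Reduce exponent: 170 mod 40 = 10.
Step 3: So 18^170 = 18^10 (mod 41).
Step 4: 18^10 mod 41 = 1.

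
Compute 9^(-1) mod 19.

Step 1: We need x such that 9 * x = 1 (mod 19).
Step 2: Using the extended Euclidean algorithm or trial:
  9 * 17 = 153 = 8 * 19 + 1.
Step 3: Since 153 mod 19 = 1, the inverse is x = 17.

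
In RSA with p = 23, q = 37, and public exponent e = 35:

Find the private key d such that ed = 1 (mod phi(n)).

Step 1: n = 23 * 37 = 851.
Step 2: phi(n) = 22 * 36 = 792.
Step 3: Find d such that 35 * d = 1 (mod 792).
Step 4: d = 35^(-1) mod 792 = 611.
Verification: 35 * 611 = 21385 = 27 * 792 + 1.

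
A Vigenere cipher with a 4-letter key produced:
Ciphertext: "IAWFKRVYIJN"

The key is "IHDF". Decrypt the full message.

Step 1: Key 'IHDF' has length 4. Extended key: IHDFIHDFIHD
Step 2: Decrypt each position:
  I(8) - I(8) = 0 = A
  A(0) - H(7) = 19 = T
  W(22) - D(3) = 19 = T
  F(5) - F(5) = 0 = A
  K(10) - I(8) = 2 = C
  R(17) - H(7) = 10 = K
  V(21) - D(3) = 18 = S
  Y(24) - F(5) = 19 = T
  I(8) - I(8) = 0 = A
  J(9) - H(7) = 2 = C
  N(13) - D(3) = 10 = K
Plaintext: ATTACKSTACK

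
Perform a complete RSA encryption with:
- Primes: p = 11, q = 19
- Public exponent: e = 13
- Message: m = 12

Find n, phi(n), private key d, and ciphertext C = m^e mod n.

Step 1: n = 11 * 19 = 209.
Step 2: phi(n) = (11-1)(19-1) = 10 * 18 = 180.
Step 3: Find d = 13^(-1) mod 180 = 97.
  Verify: 13 * 97 = 1261 = 1 (mod 180).
Step 4: C = 12^13 mod 209 = 12.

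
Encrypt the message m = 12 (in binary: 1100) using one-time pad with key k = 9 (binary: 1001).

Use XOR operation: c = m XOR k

Step 1: Write out the XOR operation bit by bit:
  Message: 1100
  Key:     1001
  XOR:     0101
Step 2: Convert to decimal: 0101 = 5.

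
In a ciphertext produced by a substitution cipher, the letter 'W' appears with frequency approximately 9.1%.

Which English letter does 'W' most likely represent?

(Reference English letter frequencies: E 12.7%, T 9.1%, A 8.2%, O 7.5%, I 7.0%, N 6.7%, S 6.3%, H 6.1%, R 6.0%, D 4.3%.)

Step 1: The observed frequency is 9.1%.
Step 2: Compare with English frequencies:
  E: 12.7% (difference: 3.6%)
  T: 9.1% (difference: 0.0%) <-- closest
  A: 8.2% (difference: 0.9%)
  O: 7.5% (difference: 1.6%)
  I: 7.0% (difference: 2.1%)
  N: 6.7% (difference: 2.4%)
  S: 6.3% (difference: 2.8%)
  H: 6.1% (difference: 3.0%)
  R: 6.0% (difference: 3.1%)
  D: 4.3% (difference: 4.8%)
Step 3: 'W' most likely represents 'T' (frequency 9.1%).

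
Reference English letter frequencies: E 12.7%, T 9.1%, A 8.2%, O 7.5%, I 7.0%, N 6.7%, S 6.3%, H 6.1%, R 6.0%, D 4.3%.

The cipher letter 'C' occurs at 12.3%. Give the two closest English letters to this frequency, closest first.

Step 1: Observed frequency of 'C' is 12.3%.
Step 2: Compute distances to each reference frequency and sort:
  E (12.7%): difference = 0.4% <-- BEST
  T (9.1%): difference = 3.2% <-- RUNNER-UP
  A (8.2%): difference = 4.1%
  O (7.5%): difference = 4.8%
  I (7.0%): difference = 5.3%
Step 3: Most likely is 'E' (12.7%, diff 0.4%); second most likely is 'T' (9.1%, diff 3.2%).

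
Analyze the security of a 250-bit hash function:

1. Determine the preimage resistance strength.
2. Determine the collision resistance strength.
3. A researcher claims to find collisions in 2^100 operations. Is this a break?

Step 1: Preimage resistance requires brute-force of 2^250 operations.
Step 2: Collision resistance (birthday bound) = 2^(250/2) = 2^125.
Step 3: The claimed attack costs 2^100 operations.
Step 4: Since 2^100 < 2^125, the claimed attack beats the generic birthday bound, so collision resistance is broken.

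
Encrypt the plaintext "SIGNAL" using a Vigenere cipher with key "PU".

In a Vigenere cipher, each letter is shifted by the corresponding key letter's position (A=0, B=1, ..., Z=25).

Step 1: Repeat key to match plaintext length:
  Plaintext: SIGNAL
  Key:       PUPUPU
Step 2: Encrypt each letter:
  S(18) + P(15) = (18+15) mod 26 = 7 = H
  I(8) + U(20) = (8+20) mod 26 = 2 = C
  G(6) + P(15) = (6+15) mod 26 = 21 = V
  N(13) + U(20) = (13+20) mod 26 = 7 = H
  A(0) + P(15) = (0+15) mod 26 = 15 = P
  L(11) + U(20) = (11+20) mod 26 = 5 = F
Ciphertext: HCVHPF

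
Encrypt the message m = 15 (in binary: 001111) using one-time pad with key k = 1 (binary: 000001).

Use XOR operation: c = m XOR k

Step 1: Write out the XOR operation bit by bit:
  Message: 001111
  Key:     000001
  XOR:     001110
Step 2: Convert to decimal: 001110 = 14.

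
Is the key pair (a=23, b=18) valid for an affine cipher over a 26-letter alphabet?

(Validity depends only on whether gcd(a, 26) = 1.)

Step 1: Compute gcd(23, 26).
Step 2: gcd(23, 26) = 1.
Since gcd = 1, 23 is coprime with 26, so it is a valid key.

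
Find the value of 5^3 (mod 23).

Step 1: Compute 5^3 mod 23 step by step, reducing modulo 23 at each step.
  5^1 mod 23 = 5
  5^2 mod 23 = (5 * 5) mod 23 = 2
  5^3 mod 23 = (2 * 5) mod 23 = 10
Step 2: Result = 10.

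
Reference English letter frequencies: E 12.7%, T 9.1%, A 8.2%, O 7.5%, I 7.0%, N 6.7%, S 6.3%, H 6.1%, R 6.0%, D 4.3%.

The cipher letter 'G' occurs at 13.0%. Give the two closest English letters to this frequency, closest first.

Step 1: Observed frequency of 'G' is 13.0%.
Step 2: Compute distances to each reference frequency and sort:
  E (12.7%): difference = 0.3% <-- BEST
  T (9.1%): difference = 3.9% <-- RUNNER-UP
  A (8.2%): difference = 4.8%
  O (7.5%): difference = 5.5%
  I (7.0%): difference = 6.0%
Step 3: Most likely is 'E' (12.7%, diff 0.3%); second most likely is 'T' (9.1%, diff 3.9%).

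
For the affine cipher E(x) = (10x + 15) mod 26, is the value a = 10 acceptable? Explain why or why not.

Step 1: Compute gcd(10, 26).
Step 2: gcd(10, 26) = 2.
Since gcd = 2 != 1, 10 shares a common factor with 26, so it cannot be used.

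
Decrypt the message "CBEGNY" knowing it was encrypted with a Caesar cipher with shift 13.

Step 1: Reverse the shift by subtracting 13 from each letter position.
  C (position 2) -> position (2-13) mod 26 = 15 -> P
  B (position 1) -> position (1-13) mod 26 = 14 -> O
  E (position 4) -> position (4-13) mod 26 = 17 -> R
  G (position 6) -> position (6-13) mod 26 = 19 -> T
  N (position 13) -> position (13-13) mod 26 = 0 -> A
  Y (position 24) -> position (24-13) mod 26 = 11 -> L
Decrypted message: PORTAL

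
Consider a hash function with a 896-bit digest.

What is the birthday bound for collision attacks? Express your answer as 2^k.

Step 1: The birthday paradox gives collision probability ~50% after sqrt(2^n) = 2^(n/2) hashes.
Step 2: For 896-bit output: 2^(896/2) = 2^448.
Step 3: Approximately 2^448 hash computations needed.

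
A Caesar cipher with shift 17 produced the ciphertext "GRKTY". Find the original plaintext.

Step 1: Reverse the shift by subtracting 17 from each letter position.
  G (position 6) -> position (6-17) mod 26 = 15 -> P
  R (position 17) -> position (17-17) mod 26 = 0 -> A
  K (position 10) -> position (10-17) mod 26 = 19 -> T
  T (position 19) -> position (19-17) mod 26 = 2 -> C
  Y (position 24) -> position (24-17) mod 26 = 7 -> H
Decrypted message: PATCH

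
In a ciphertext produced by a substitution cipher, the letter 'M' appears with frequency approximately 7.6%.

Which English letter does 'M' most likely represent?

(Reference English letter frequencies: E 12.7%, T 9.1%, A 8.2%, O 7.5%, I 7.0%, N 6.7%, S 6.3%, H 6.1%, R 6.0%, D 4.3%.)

Step 1: The observed frequency is 7.6%.
Step 2: Compare with English frequencies:
  E: 12.7% (difference: 5.1%)
  T: 9.1% (difference: 1.5%)
  A: 8.2% (difference: 0.6%)
  O: 7.5% (difference: 0.1%) <-- closest
  I: 7.0% (difference: 0.6%)
  N: 6.7% (difference: 0.9%)
  S: 6.3% (difference: 1.3%)
  H: 6.1% (difference: 1.5%)
  R: 6.0% (difference: 1.6%)
  D: 4.3% (difference: 3.3%)
Step 3: 'M' most likely represents 'O' (frequency 7.5%).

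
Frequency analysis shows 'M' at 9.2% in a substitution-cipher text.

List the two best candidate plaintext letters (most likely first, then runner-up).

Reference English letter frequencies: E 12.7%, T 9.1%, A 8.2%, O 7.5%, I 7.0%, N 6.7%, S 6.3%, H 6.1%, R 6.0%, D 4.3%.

Step 1: Observed frequency of 'M' is 9.2%.
Step 2: Compute distances to each reference frequency and sort:
  T (9.1%): difference = 0.1% <-- BEST
  A (8.2%): difference = 1.0% <-- RUNNER-UP
  O (7.5%): difference = 1.7%
  I (7.0%): difference = 2.2%
  N (6.7%): difference = 2.5%
Step 3: Most likely is 'T' (9.1%, diff 0.1%); second most likely is 'A' (8.2%, diff 1.0%).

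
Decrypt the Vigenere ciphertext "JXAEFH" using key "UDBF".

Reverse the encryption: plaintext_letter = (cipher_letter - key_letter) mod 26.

Step 1: Extend key: UDBFUD
Step 2: Decrypt each letter (c - k) mod 26:
  J(9) - U(20) = (9-20) mod 26 = 15 = P
  X(23) - D(3) = (23-3) mod 26 = 20 = U
  A(0) - B(1) = (0-1) mod 26 = 25 = Z
  E(4) - F(5) = (4-5) mod 26 = 25 = Z
  F(5) - U(20) = (5-20) mod 26 = 11 = L
  H(7) - D(3) = (7-3) mod 26 = 4 = E
Plaintext: PUZZLE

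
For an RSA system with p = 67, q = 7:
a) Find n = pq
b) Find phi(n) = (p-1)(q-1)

Step 1: n = p * q = 67 * 7 = 469.
Step 2: phi(n) = (p-1)(q-1) = 66 * 6 = 396.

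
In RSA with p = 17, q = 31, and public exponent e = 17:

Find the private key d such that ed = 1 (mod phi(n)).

Step 1: n = 17 * 31 = 527.
Step 2: phi(n) = 16 * 30 = 480.
Step 3: Find d such that 17 * d = 1 (mod 480).
Step 4: d = 17^(-1) mod 480 = 113.
Verification: 17 * 113 = 1921 = 4 * 480 + 1.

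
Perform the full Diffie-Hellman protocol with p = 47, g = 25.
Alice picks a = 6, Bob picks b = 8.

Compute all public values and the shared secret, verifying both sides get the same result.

Step 1: A = g^a mod p = 25^6 mod 47 = 18.
Step 2: B = g^b mod p = 25^8 mod 47 = 17.
Step 3: Alice computes s = B^a mod p = 17^6 mod 47 = 14.
Step 4: Bob computes s = A^b mod p = 18^8 mod 47 = 14.
Both sides agree: shared secret = 14.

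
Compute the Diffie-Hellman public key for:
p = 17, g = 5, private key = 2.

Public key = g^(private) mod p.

Step 1: A = g^a mod p = 5^2 mod 17.
  5^1 mod 17 = 5
  5^2 mod 17 = (5 * 5) mod 17 = 8
Result: A = 8.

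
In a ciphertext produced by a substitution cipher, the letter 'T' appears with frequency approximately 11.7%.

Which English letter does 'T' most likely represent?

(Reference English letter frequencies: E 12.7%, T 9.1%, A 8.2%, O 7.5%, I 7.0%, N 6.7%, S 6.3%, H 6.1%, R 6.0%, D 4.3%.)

Step 1: The observed frequency is 11.7%.
Step 2: Compare with English frequencies:
  E: 12.7% (difference: 1.0%) <-- closest
  T: 9.1% (difference: 2.6%)
  A: 8.2% (difference: 3.5%)
  O: 7.5% (difference: 4.2%)
  I: 7.0% (difference: 4.7%)
  N: 6.7% (difference: 5.0%)
  S: 6.3% (difference: 5.4%)
  H: 6.1% (difference: 5.6%)
  R: 6.0% (difference: 5.7%)
  D: 4.3% (difference: 7.4%)
Step 3: 'T' most likely represents 'E' (frequency 12.7%).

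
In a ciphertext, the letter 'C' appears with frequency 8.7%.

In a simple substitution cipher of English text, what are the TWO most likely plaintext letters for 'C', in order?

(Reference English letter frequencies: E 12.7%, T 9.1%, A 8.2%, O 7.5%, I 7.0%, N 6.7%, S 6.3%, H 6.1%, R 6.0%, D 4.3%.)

Step 1: Observed frequency of 'C' is 8.7%.
Step 2: Compute distances to each reference frequency and sort:
  T (9.1%): difference = 0.4% <-- BEST
  A (8.2%): difference = 0.5% <-- RUNNER-UP
  O (7.5%): difference = 1.2%
  I (7.0%): difference = 1.7%
  N (6.7%): difference = 2.0%
Step 3: Most likely is 'T' (9.1%, diff 0.4%); second most likely is 'A' (8.2%, diff 0.5%).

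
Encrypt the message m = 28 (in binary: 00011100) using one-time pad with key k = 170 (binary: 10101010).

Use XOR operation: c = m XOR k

Step 1: Write out the XOR operation bit by bit:
  Message: 00011100
  Key:     10101010
  XOR:     10110110
Step 2: Convert to decimal: 10110110 = 182.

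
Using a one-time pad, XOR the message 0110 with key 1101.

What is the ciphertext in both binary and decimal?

Step 1: Write out the XOR operation bit by bit:
  Message: 0110
  Key:     1101
  XOR:     1011
Step 2: Convert to decimal: 1011 = 11.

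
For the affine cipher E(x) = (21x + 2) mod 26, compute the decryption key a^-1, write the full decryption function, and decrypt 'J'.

Step 1: Find a^-1, the modular inverse of 21 mod 26.
Step 2: We need 21 * a^-1 = 1 (mod 26).
Step 3: 21 * 5 = 105 = 4 * 26 + 1, so a^-1 = 5.
Step 4: D(y) = 5(y - 2) mod 26.
Step 5: Apply to 'J' (y = 9): D(9) = 5 * (9 - 2) mod 26 = 5 * 7 mod 26 = 9 -> 'J'.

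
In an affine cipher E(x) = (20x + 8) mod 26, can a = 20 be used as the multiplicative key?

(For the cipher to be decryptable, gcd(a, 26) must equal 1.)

Step 1: Compute gcd(20, 26).
Step 2: gcd(20, 26) = 2.
Since gcd = 2 != 1, 20 shares a common factor with 26, so it cannot be used.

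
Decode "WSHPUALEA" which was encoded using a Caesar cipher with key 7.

Step 1: Reverse the shift by subtracting 7 from each letter position.
  W (position 22) -> position (22-7) mod 26 = 15 -> P
  S (position 18) -> position (18-7) mod 26 = 11 -> L
  H (position 7) -> position (7-7) mod 26 = 0 -> A
  P (position 15) -> position (15-7) mod 26 = 8 -> I
  U (position 20) -> position (20-7) mod 26 = 13 -> N
  A (position 0) -> position (0-7) mod 26 = 19 -> T
  L (position 11) -> position (11-7) mod 26 = 4 -> E
  E (position 4) -> position (4-7) mod 26 = 23 -> X
  A (position 0) -> position (0-7) mod 26 = 19 -> T
Decrypted message: PLAINTEXT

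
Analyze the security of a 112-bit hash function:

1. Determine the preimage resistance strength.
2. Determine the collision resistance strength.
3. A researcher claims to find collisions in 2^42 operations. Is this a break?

Step 1: Preimage resistance requires brute-force of 2^112 operations.
Step 2: Collision resistance (birthday bound) = 2^(112/2) = 2^56.
Step 3: The claimed attack costs 2^42 operations.
Step 4: Since 2^42 < 2^56, the claimed attack beats the generic birthday bound, so collision resistance is broken.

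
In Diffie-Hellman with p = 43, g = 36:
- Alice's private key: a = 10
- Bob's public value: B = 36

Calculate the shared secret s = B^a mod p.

Step 1: s = B^a mod p = 36^10 mod 43.
  36^1 mod 43 = 36
  36^2 mod 43 = (36 * 36) mod 43 = 6
  36^3 mod 43 = (6 * 36) mod 43 = 1
  36^4 mod 43 = (1 * 36) mod 43 = 36
  36^5 mod 43 = (36 * 36) mod 43 = 6
  36^6 mod 43 = (6 * 36) mod 43 = 1
  36^7 mod 43 = (1 * 36) mod 43 = 36
  36^8 mod 43 = (36 * 36) mod 43 = 6
  36^9 mod 43 = (6 * 36) mod 43 = 1
  36^10 mod 43 = (1 * 36) mod 43 = 36
Result: shared secret = 36.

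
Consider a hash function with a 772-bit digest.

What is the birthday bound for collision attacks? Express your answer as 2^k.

Step 1: The birthday paradox gives collision probability ~50% after sqrt(2^n) = 2^(n/2) hashes.
Step 2: For 772-bit output: 2^(772/2) = 2^386.
Step 3: Approximately 2^386 hash computations needed.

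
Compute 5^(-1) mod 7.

Step 1: We need x such that 5 * x = 1 (mod 7).
Step 2: Using the extended Euclidean algorithm or trial:
  5 * 3 = 15 = 2 * 7 + 1.
Step 3: Since 15 mod 7 = 1, the inverse is x = 3.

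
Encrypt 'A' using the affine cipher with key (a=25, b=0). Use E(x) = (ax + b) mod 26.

Step 1: Convert 'A' to number: x = 0.
Step 2: E(0) = (25 * 0 + 0) mod 26 = 0 mod 26 = 0.
Step 3: Convert 0 back to letter: A.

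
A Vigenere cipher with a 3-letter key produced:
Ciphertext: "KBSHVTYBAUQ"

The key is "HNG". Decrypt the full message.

Step 1: Key 'HNG' has length 3. Extended key: HNGHNGHNGHN
Step 2: Decrypt each position:
  K(10) - H(7) = 3 = D
  B(1) - N(13) = 14 = O
  S(18) - G(6) = 12 = M
  H(7) - H(7) = 0 = A
  V(21) - N(13) = 8 = I
  T(19) - G(6) = 13 = N
  Y(24) - H(7) = 17 = R
  B(1) - N(13) = 14 = O
  A(0) - G(6) = 20 = U
  U(20) - H(7) = 13 = N
  Q(16) - N(13) = 3 = D
Plaintext: DOMAINROUND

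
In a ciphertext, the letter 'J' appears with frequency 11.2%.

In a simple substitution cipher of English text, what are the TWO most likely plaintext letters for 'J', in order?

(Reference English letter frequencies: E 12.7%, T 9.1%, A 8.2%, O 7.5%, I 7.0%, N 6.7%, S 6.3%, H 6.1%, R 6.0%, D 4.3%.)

Step 1: Observed frequency of 'J' is 11.2%.
Step 2: Compute distances to each reference frequency and sort:
  E (12.7%): difference = 1.5% <-- BEST
  T (9.1%): difference = 2.1% <-- RUNNER-UP
  A (8.2%): difference = 3.0%
  O (7.5%): difference = 3.7%
  I (7.0%): difference = 4.2%
Step 3: Most likely is 'E' (12.7%, diff 1.5%); second most likely is 'T' (9.1%, diff 2.1%).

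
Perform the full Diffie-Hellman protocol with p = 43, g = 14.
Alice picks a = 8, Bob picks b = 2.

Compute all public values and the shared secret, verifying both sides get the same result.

Step 1: A = g^a mod p = 14^8 mod 43 = 31.
Step 2: B = g^b mod p = 14^2 mod 43 = 24.
Step 3: Alice computes s = B^a mod p = 24^8 mod 43 = 15.
Step 4: Bob computes s = A^b mod p = 31^2 mod 43 = 15.
Both sides agree: shared secret = 15.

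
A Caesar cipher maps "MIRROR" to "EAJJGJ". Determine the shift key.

Step 1: Compare first letters: M (position 12) -> E (position 4).
Step 2: Shift = (4 - 12) mod 26 = 18.
The shift value is 18.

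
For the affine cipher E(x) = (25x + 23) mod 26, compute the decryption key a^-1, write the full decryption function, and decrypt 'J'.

Step 1: Find a^-1, the modular inverse of 25 mod 26.
Step 2: We need 25 * a^-1 = 1 (mod 26).
Step 3: 25 * 25 = 625 = 24 * 26 + 1, so a^-1 = 25.
Step 4: D(y) = 25(y - 23) mod 26.
Step 5: Apply to 'J' (y = 9): D(9) = 25 * (9 - 23) mod 26 = 25 * -14 mod 26 = 14 -> 'O'.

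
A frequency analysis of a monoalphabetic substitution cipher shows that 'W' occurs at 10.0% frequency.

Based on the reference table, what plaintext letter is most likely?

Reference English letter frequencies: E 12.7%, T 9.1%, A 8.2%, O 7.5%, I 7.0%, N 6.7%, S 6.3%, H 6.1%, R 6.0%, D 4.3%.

Step 1: The observed frequency is 10.0%.
Step 2: Compare with English frequencies:
  E: 12.7% (difference: 2.7%)
  T: 9.1% (difference: 0.9%) <-- closest
  A: 8.2% (difference: 1.8%)
  O: 7.5% (difference: 2.5%)
  I: 7.0% (difference: 3.0%)
  N: 6.7% (difference: 3.3%)
  S: 6.3% (difference: 3.7%)
  H: 6.1% (difference: 3.9%)
  R: 6.0% (difference: 4.0%)
  D: 4.3% (difference: 5.7%)
Step 3: 'W' most likely represents 'T' (frequency 9.1%).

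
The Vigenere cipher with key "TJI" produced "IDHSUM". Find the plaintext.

Step 1: Extend key: TJITJI
Step 2: Decrypt each letter (c - k) mod 26:
  I(8) - T(19) = (8-19) mod 26 = 15 = P
  D(3) - J(9) = (3-9) mod 26 = 20 = U
  H(7) - I(8) = (7-8) mod 26 = 25 = Z
  S(18) - T(19) = (18-19) mod 26 = 25 = Z
  U(20) - J(9) = (20-9) mod 26 = 11 = L
  M(12) - I(8) = (12-8) mod 26 = 4 = E
Plaintext: PUZZLE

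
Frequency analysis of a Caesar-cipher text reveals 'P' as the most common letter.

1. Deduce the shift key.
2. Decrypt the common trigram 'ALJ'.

Step 1: In English, 'E' is the most frequent letter (12.7%).
Step 2: The most frequent ciphertext letter is 'P' (position 15).
Step 3: Shift = (15 - 4) mod 26 = 11.
Step 4: Decrypt 'ALJ' by shifting back 11:
  A -> P
  L -> A
  J -> Y
Step 5: 'ALJ' decrypts to 'PAY'.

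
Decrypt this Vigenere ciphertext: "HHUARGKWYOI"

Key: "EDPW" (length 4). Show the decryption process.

Step 1: Key 'EDPW' has length 4. Extended key: EDPWEDPWEDP
Step 2: Decrypt each position:
  H(7) - E(4) = 3 = D
  H(7) - D(3) = 4 = E
  U(20) - P(15) = 5 = F
  A(0) - W(22) = 4 = E
  R(17) - E(4) = 13 = N
  G(6) - D(3) = 3 = D
  K(10) - P(15) = 21 = V
  W(22) - W(22) = 0 = A
  Y(24) - E(4) = 20 = U
  O(14) - D(3) = 11 = L
  I(8) - P(15) = 19 = T
Plaintext: DEFENDVAULT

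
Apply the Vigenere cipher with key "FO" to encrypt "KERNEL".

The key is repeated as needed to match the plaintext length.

Step 1: Repeat key to match plaintext length:
  Plaintext: KERNEL
  Key:       FOFOFO
Step 2: Encrypt each letter:
  K(10) + F(5) = (10+5) mod 26 = 15 = P
  E(4) + O(14) = (4+14) mod 26 = 18 = S
  R(17) + F(5) = (17+5) mod 26 = 22 = W
  N(13) + O(14) = (13+14) mod 26 = 1 = B
  E(4) + F(5) = (4+5) mod 26 = 9 = J
  L(11) + O(14) = (11+14) mod 26 = 25 = Z
Ciphertext: PSWBJZ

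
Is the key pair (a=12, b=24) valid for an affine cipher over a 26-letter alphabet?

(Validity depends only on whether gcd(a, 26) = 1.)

Step 1: Compute gcd(12, 26).
Step 2: gcd(12, 26) = 2.
Since gcd = 2 != 1, 12 shares a common factor with 26, so it cannot be used.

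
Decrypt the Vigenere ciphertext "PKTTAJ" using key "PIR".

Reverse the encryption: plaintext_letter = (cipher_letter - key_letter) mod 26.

Step 1: Extend key: PIRPIR
Step 2: Decrypt each letter (c - k) mod 26:
  P(15) - P(15) = (15-15) mod 26 = 0 = A
  K(10) - I(8) = (10-8) mod 26 = 2 = C
  T(19) - R(17) = (19-17) mod 26 = 2 = C
  T(19) - P(15) = (19-15) mod 26 = 4 = E
  A(0) - I(8) = (0-8) mod 26 = 18 = S
  J(9) - R(17) = (9-17) mod 26 = 18 = S
Plaintext: ACCESS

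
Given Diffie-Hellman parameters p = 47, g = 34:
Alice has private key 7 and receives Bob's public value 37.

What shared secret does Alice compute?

Step 1: s = B^a mod p = 37^7 mod 47.
  37^1 mod 47 = 37
  37^2 mod 47 = (37 * 37) mod 47 = 6
  37^3 mod 47 = (6 * 37) mod 47 = 34
  37^4 mod 47 = (34 * 37) mod 47 = 36
  37^5 mod 47 = (36 * 37) mod 47 = 16
  37^6 mod 47 = (16 * 37) mod 47 = 28
  37^7 mod 47 = (28 * 37) mod 47 = 2
Result: shared secret = 2.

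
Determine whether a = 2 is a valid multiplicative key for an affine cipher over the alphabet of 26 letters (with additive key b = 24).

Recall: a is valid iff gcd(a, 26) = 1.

Step 1: Compute gcd(2, 26).
Step 2: gcd(2, 26) = 2.
Since gcd = 2 != 1, 2 shares a common factor with 26, so it cannot be used.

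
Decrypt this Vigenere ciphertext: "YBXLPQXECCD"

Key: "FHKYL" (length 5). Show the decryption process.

Step 1: Key 'FHKYL' has length 5. Extended key: FHKYLFHKYLF
Step 2: Decrypt each position:
  Y(24) - F(5) = 19 = T
  B(1) - H(7) = 20 = U
  X(23) - K(10) = 13 = N
  L(11) - Y(24) = 13 = N
  P(15) - L(11) = 4 = E
  Q(16) - F(5) = 11 = L
  X(23) - H(7) = 16 = Q
  E(4) - K(10) = 20 = U
  C(2) - Y(24) = 4 = E
  C(2) - L(11) = 17 = R
  D(3) - F(5) = 24 = Y
Plaintext: TUNNELQUERY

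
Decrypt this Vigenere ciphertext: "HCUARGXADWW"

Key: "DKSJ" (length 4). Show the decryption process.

Step 1: Key 'DKSJ' has length 4. Extended key: DKSJDKSJDKS
Step 2: Decrypt each position:
  H(7) - D(3) = 4 = E
  C(2) - K(10) = 18 = S
  U(20) - S(18) = 2 = C
  A(0) - J(9) = 17 = R
  R(17) - D(3) = 14 = O
  G(6) - K(10) = 22 = W
  X(23) - S(18) = 5 = F
  A(0) - J(9) = 17 = R
  D(3) - D(3) = 0 = A
  W(22) - K(10) = 12 = M
  W(22) - S(18) = 4 = E
Plaintext: ESCROWFRAME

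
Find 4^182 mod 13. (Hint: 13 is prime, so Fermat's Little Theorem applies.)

Step 1: Since 13 is prime, by Fermat's Little Theorem: 4^12 = 1 (mod 13).
Step 2: Reduce exponent: 182 mod 12 = 2.
Step 3: So 4^182 = 4^2 (mod 13).
Step 4: 4^2 mod 13 = 3.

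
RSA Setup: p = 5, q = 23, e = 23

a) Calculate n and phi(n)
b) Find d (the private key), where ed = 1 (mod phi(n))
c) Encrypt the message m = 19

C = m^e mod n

Step 1: n = 5 * 23 = 115.
Step 2: phi(n) = (5-1)(23-1) = 4 * 22 = 88.
Step 3: Find d = 23^(-1) mod 88 = 23.
  Verify: 23 * 23 = 529 = 1 (mod 88).
Step 4: C = 19^23 mod 115 = 19.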